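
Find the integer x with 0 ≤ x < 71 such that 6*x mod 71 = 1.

12

71 = 11×6 + 5
6 = 1×5 + 1
5 = 5×1 + 0
gcd(6, 71) = 1, so the inverse exists.
Back-substitute for 1:
1 = 1×6 − 1×5
  = −1×71 + 12×6
So 6⁻¹ ≡ 12 (mod 71).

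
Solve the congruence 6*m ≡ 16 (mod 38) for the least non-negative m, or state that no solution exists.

9

gcd(6, 38) = 2, and 2 | 16, so solutions exist.
Divide through by 2: 3*m mod 19 = 8.
3⁻¹ ≡ 13 (mod 19).
m ≡ 13*8 ≡ 9 (mod 19).
The smallest non-negative solution is m = 9.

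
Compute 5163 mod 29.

5163 = 178·29 + 1, so 5163 ≡ 1 (mod 29).

1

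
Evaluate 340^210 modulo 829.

548

Using repeated squaring:
210 in binary is 11010010, i.e. 210 = 128 + 64 + 16 + 2.
340^1 ≡ 340 (mod 829)
340^2 ≡ 340^2 = 115600 ≡ 369 (mod 829)
340^4 ≡ 369^2 = 136161 ≡ 205 (mod 829)
340^8 ≡ 205^2 = 42025 ≡ 575 (mod 829)
340^16 ≡ 575^2 = 330625 ≡ 683 (mod 829)
340^32 ≡ 683^2 = 466489 ≡ 591 (mod 829)
340^64 ≡ 591^2 = 349281 ≡ 272 (mod 829)
340^128 ≡ 272^2 = 73984 ≡ 203 (mod 829)
340^210 = 340^128 · 340^64 · 340^16 · 340^2 ≡ 203 · 272 · 683 · 369 (mod 829).
Accumulate the product:
203 · 272 = 55216 ≡ 502
502 · 683 = 342866 ≡ 489
489 · 369 = 180441 ≡ 548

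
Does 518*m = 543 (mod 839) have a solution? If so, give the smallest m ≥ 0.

gcd(518, 839) = 1, so a unique solution mod 839 exists.
518⁻¹ ≡ 115 (mod 839).
m ≡ 115*543 ≡ 359 (mod 839).

359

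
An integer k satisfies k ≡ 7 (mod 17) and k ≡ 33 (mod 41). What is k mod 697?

17⁻¹ mod 41: 17×29 ≡ 1 (mod 41), so 17⁻¹ ≡ 29.
k = 7 + 17×((33 − 7)×29 mod 41) = 7 + 17×16 = 279.
Check: 279 mod 17 = 7, 279 mod 41 = 33. ✓

279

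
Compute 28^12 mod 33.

25

12 in binary is 1100, i.e. 12 = 8 + 4.
28^1 ≡ 28 (mod 33)
28^2 ≡ 28^2 = 784 ≡ 25 (mod 33)
28^4 ≡ 25^2 = 625 ≡ 31 (mod 33)
28^8 ≡ 31^2 = 961 ≡ 4 (mod 33)
28^12 = 28^8 * 28^4 ≡ 4 * 31 (mod 33).
4 * 31 = 124 ≡ 25 (mod 33).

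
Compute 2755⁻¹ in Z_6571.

By the extended Euclidean algorithm:
6571 = 2*2755 + 1061
2755 = 2*1061 + 633
1061 = 1*633 + 428
633 = 1*428 + 205
428 = 2*205 + 18
205 = 11*18 + 7
18 = 2*7 + 4
7 = 1*4 + 3
4 = 1*3 + 1
3 = 3*1 + 0
gcd(2755, 6571) = 1, so the inverse exists.
Back-substitute for 1:
1 = 1*4 − 1*3
  = −1*7 + 2*4
  = 2*18 − 5*7
  = −5*205 + 57*18
  = 57*428 − 119*205
  = −119*633 + 176*428
  = 176*1061 − 295*633
  = −295*2755 + 766*1061
  = 766*6571 − 1827*2755
So 2755⁻¹ ≡ −1827 ≡ 4744 (mod 6571).

4744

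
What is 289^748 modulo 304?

Compute successive squares:
289^1 ≡ 289 (mod 304)
289^2 ≡ 289^2 = 83521 ≡ 225 (mod 304)
289^4 ≡ 225^2 = 50625 ≡ 161 (mod 304)
289^8 ≡ 161^2 = 25921 ≡ 81 (mod 304)
289^16 ≡ 81^2 = 6561 ≡ 177 (mod 304)
289^32 ≡ 177^2 = 31329 ≡ 17 (mod 304)
289^64 ≡ 17^2 = 289 (mod 304)
289^128 ≡ 289^2 = 83521 ≡ 225 (mod 304)
289^256 ≡ 225^2 = 50625 ≡ 161 (mod 304)
289^512 ≡ 161^2 = 25921 ≡ 81 (mod 304)
289^748 = 289^512 * 289^128 * 289^64 * 289^32 * 289^8 * 289^4 ≡ 81 * 225 * 289 * 17 * 81 * 161 (mod 304).
Accumulate the product:
81 * 225 = 18225 ≡ 289
289 * 289 = 83521 ≡ 225
225 * 17 = 3825 ≡ 177
177 * 81 = 14337 ≡ 49
49 * 161 = 7889 ≡ 289

289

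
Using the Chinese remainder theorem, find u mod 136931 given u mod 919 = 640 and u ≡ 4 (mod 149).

53942

919⁻¹ mod 149: 919×6 ≡ 1 (mod 149), so 919⁻¹ ≡ 6.
u = 640 + 919×((4 − 640)×6 mod 149) = 640 + 919×58 = 53942.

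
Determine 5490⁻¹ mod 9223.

1853

Apply the Euclidean algorithm and back-substitute:
9223 = 1*5490 + 3733
5490 = 1*3733 + 1757
3733 = 2*1757 + 219
1757 = 8*219 + 5
219 = 43*5 + 4
5 = 1*4 + 1
4 = 4*1 + 0
gcd(5490, 9223) = 1, so the inverse exists.
Back-substitute for 1:
1 = 1*5 − 1*4
  = −1*219 + 44*5
  = 44*1757 − 353*219
  = −353*3733 + 750*1757
  = 750*5490 − 1103*3733
  = −1103*9223 + 1853*5490
So 5490⁻¹ ≡ 1853 (mod 9223).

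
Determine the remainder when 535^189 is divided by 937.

189 in binary is 10111101, i.e. 189 = 128 + 32 + 16 + 8 + 4 + 1.
535^1 ≡ 535 (mod 937)
535^2 ≡ 535^2 = 286225 ≡ 440 (mod 937)
535^4 ≡ 440^2 = 193600 ≡ 578 (mod 937)
535^8 ≡ 578^2 = 334084 ≡ 512 (mod 937)
535^16 ≡ 512^2 = 262144 ≡ 721 (mod 937)
535^32 ≡ 721^2 = 519841 ≡ 743 (mod 937)
535^64 ≡ 743^2 = 552049 ≡ 156 (mod 937)
535^128 ≡ 156^2 = 24336 ≡ 911 (mod 937)
535^189 = 535^128 · 535^32 · 535^16 · 535^8 · 535^4 · 535^1 ≡ 911 · 743 · 721 · 512 · 578 · 535 (mod 937).
Accumulate the product:
911 · 743 = 676873 ≡ 359
359 · 721 = 258839 ≡ 227
227 · 512 = 116224 ≡ 36
36 · 578 = 20808 ≡ 194
194 · 535 = 103790 ≡ 720

720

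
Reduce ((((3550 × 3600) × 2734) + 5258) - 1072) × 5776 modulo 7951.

5700

3550 × 3600 = 12780000 ≡ 2743 (mod 7951)
2743 × 2734 = 7499362 ≡ 1569 (mod 7951)
1569 + 5258 = 6827
6827 - 1072 = 5755
5755 × 5776 = 33240880 ≡ 5700 (mod 7951)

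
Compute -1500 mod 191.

-1500 = -8·191 + 28, so -1500 ≡ 28 (mod 191).

28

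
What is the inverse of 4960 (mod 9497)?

1392

By the extended Euclidean algorithm:
9497 = 1·4960 + 4537
4960 = 1·4537 + 423
4537 = 10·423 + 307
423 = 1·307 + 116
307 = 2·116 + 75
116 = 1·75 + 41
75 = 1·41 + 34
41 = 1·34 + 7
34 = 4·7 + 6
7 = 1·6 + 1
6 = 6·1 + 0
gcd(4960, 9497) = 1, so the inverse exists.
Bézout: 1 = −727·9497 + 1392·4960.
So 4960⁻¹ ≡ 1392 (mod 9497).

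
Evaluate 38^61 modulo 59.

Compute successive squares:
61 in binary is 111101, i.e. 61 = 32 + 16 + 8 + 4 + 1.
38^1 ≡ 38 (mod 59)
38^2 ≡ 38^2 = 1444 ≡ 28 (mod 59)
38^4 ≡ 28^2 = 784 ≡ 17 (mod 59)
38^8 ≡ 17^2 = 289 ≡ 53 (mod 59)
38^16 ≡ 53^2 = 2809 ≡ 36 (mod 59)
38^32 ≡ 36^2 = 1296 ≡ 57 (mod 59)
38^61 = 38^32 × 38^16 × 38^8 × 38^4 × 38^1 ≡ 57 × 36 × 53 × 17 × 38 (mod 59).
Accumulate the product:
57 × 36 = 2052 ≡ 46
46 × 53 = 2438 ≡ 19
19 × 17 = 323 ≡ 28
28 × 38 = 1064 ≡ 2

2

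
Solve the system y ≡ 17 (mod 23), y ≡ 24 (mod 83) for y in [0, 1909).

937

23⁻¹ mod 83: 23×65 ≡ 1 (mod 83), so 23⁻¹ ≡ 65.
y = 17 + 23×((24 − 17)×65 mod 83) = 17 + 23×40 = 937.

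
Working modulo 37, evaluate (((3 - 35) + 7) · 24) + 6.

3 - 35 = -32 ≡ 5 (mod 37)
5 + 7 = 12
12 · 24 = 288 ≡ 29 (mod 37)
29 + 6 = 35

35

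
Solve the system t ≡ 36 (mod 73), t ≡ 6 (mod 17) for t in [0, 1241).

839

73⁻¹ mod 17: 73·7 ≡ 1 (mod 17), so 73⁻¹ ≡ 7.
t = 36 + 73·((6 − 36)·7 mod 17) = 36 + 73·11 = 839.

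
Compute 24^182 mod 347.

34

Using repeated squaring:
182 in binary is 10110110, i.e. 182 = 128 + 32 + 16 + 4 + 2.
24^1 ≡ 24 (mod 347)
24^2 ≡ 24^2 = 576 ≡ 229 (mod 347)
24^4 ≡ 229^2 = 52441 ≡ 44 (mod 347)
24^8 ≡ 44^2 = 1936 ≡ 201 (mod 347)
24^16 ≡ 201^2 = 40401 ≡ 149 (mod 347)
24^32 ≡ 149^2 = 22201 ≡ 340 (mod 347)
24^64 ≡ 340^2 = 115600 ≡ 49 (mod 347)
24^128 ≡ 49^2 = 2401 ≡ 319 (mod 347)
24^182 = 24^128 · 24^32 · 24^16 · 24^4 · 24^2 ≡ 319 · 340 · 149 · 44 · 229 (mod 347).
Accumulate the product:
319 · 340 = 108460 ≡ 196
196 · 149 = 29204 ≡ 56
56 · 44 = 2464 ≡ 35
35 · 229 = 8015 ≡ 34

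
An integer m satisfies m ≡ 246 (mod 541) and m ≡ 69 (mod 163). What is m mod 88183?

541⁻¹ mod 163: 541×116 ≡ 1 (mod 163), so 541⁻¹ ≡ 116.
m = 246 + 541×((69 − 246)×116 mod 163) = 246 + 541×6 = 3492.
Check: 3492 mod 541 = 246, 3492 mod 163 = 69. ✓

3492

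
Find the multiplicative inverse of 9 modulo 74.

Apply the Euclidean algorithm and back-substitute:
74 = 8*9 + 2
9 = 4*2 + 1
2 = 2*1 + 0
gcd(9, 74) = 1, so the inverse exists.
Back-substitute for 1:
1 = 1*9 − 4*2
  = −4*74 + 33*9
So 9⁻¹ ≡ 33 (mod 74).

33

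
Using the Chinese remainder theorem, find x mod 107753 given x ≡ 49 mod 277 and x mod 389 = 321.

277⁻¹ mod 389: 277·323 ≡ 1 (mod 389), so 277⁻¹ ≡ 323.
x = 49 + 277·((321 − 49)·323 mod 389) = 49 + 277·331 = 91736.

91736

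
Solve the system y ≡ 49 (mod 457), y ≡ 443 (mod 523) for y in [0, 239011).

457⁻¹ mod 523: 457×103 ≡ 1 (mod 523), so 457⁻¹ ≡ 103.
y = 49 + 457×((443 − 49)×103 mod 523) = 49 + 457×311 = 142176.
Check: 142176 mod 457 = 49, 142176 mod 523 = 443. ✓

142176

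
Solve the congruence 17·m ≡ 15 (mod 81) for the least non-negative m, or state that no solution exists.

gcd(17, 81) = 1, so a unique solution mod 81 exists.
17⁻¹ ≡ 62 (mod 81).
m ≡ 62·15 ≡ 39 (mod 81).

39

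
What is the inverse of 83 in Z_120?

107

By the extended Euclidean algorithm:
120 = 1*83 + 37
83 = 2*37 + 9
37 = 4*9 + 1
9 = 9*1 + 0
gcd(83, 120) = 1, so the inverse exists.
Bézout: 1 = 9*120 − 13*83.
So 83⁻¹ ≡ −13 ≡ 107 (mod 120).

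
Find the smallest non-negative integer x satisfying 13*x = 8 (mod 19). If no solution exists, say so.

5

gcd(13, 19) = 1, so a unique solution mod 19 exists.
13⁻¹ ≡ 3 (mod 19).
x ≡ 3*8 ≡ 5 (mod 19).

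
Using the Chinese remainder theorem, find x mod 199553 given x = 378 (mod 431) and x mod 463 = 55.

123213

431⁻¹ mod 463: 431·217 ≡ 1 (mod 463), so 431⁻¹ ≡ 217.
x = 378 + 431·((55 − 378)·217 mod 463) = 378 + 431·285 = 123213.
Check: 123213 mod 431 = 378, 123213 mod 463 = 55. ✓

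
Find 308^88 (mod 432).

160

308^1 ≡ 308 (mod 432)
308^2 ≡ 308^2 = 94864 ≡ 256 (mod 432)
308^4 ≡ 256^2 = 65536 ≡ 304 (mod 432)
308^8 ≡ 304^2 = 92416 ≡ 400 (mod 432)
308^16 ≡ 400^2 = 160000 ≡ 160 (mod 432)
308^32 ≡ 160^2 = 25600 ≡ 112 (mod 432)
308^64 ≡ 112^2 = 12544 ≡ 16 (mod 432)
308^88 = 308^64 · 308^16 · 308^8 ≡ 16 · 160 · 400 (mod 432).
Accumulate the product:
16 · 160 = 2560 ≡ 400
400 · 400 = 160000 ≡ 160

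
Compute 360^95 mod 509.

95 in binary is 1011111, i.e. 95 = 64 + 16 + 8 + 4 + 2 + 1.
360^1 ≡ 360 (mod 509)
360^2 ≡ 360^2 = 129600 ≡ 314 (mod 509)
360^4 ≡ 314^2 = 98596 ≡ 359 (mod 509)
360^8 ≡ 359^2 = 128881 ≡ 104 (mod 509)
360^16 ≡ 104^2 = 10816 ≡ 127 (mod 509)
360^32 ≡ 127^2 = 16129 ≡ 350 (mod 509)
360^64 ≡ 350^2 = 122500 ≡ 340 (mod 509)
360^95 = 360^64 * 360^16 * 360^8 * 360^4 * 360^2 * 360^1 ≡ 340 * 127 * 104 * 359 * 314 * 360 (mod 509).
Accumulate the product:
340 * 127 = 43180 ≡ 424
424 * 104 = 44096 ≡ 322
322 * 359 = 115598 ≡ 55
55 * 314 = 17270 ≡ 473
473 * 360 = 170280 ≡ 274

274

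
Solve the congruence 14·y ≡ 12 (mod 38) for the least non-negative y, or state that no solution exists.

gcd(14, 38) = 2, and 2 | 12, so solutions exist.
Divide through by 2: 7·y = 6 (mod 19).
7⁻¹ ≡ 11 (mod 19).
y ≡ 11·6 ≡ 9 (mod 19).
The smallest non-negative solution is y = 9.

9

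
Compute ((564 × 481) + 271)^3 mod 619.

268

564 × 481 = 271284 ≡ 162 (mod 619)
162 + 271 = 433
(433)^3 ≡ 268 (mod 619)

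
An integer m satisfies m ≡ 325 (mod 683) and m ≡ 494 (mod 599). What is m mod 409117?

298796

683⁻¹ mod 599: 683*435 ≡ 1 (mod 599), so 683⁻¹ ≡ 435.
m = 325 + 683*((494 − 325)*435 mod 599) = 325 + 683*437 = 298796.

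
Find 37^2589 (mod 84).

Compute successive squares:
37^1 ≡ 37 (mod 84)
37^2 ≡ 37^2 = 1369 ≡ 25 (mod 84)
37^4 ≡ 25^2 = 625 ≡ 37 (mod 84)
37^8 ≡ 37^2 = 1369 ≡ 25 (mod 84)
37^16 ≡ 25^2 = 625 ≡ 37 (mod 84)
37^32 ≡ 37^2 = 1369 ≡ 25 (mod 84)
37^64 ≡ 25^2 = 625 ≡ 37 (mod 84)
37^128 ≡ 37^2 = 1369 ≡ 25 (mod 84)
37^256 ≡ 25^2 = 625 ≡ 37 (mod 84)
37^512 ≡ 37^2 = 1369 ≡ 25 (mod 84)
37^1024 ≡ 25^2 = 625 ≡ 37 (mod 84)
37^2048 ≡ 37^2 = 1369 ≡ 25 (mod 84)
37^2589 = 37^2048 · 37^512 · 37^16 · 37^8 · 37^4 · 37^1 ≡ 25 · 25 · 37 · 25 · 37 · 37 (mod 84).
Accumulate the product:
25 · 25 = 625 ≡ 37
37 · 37 = 1369 ≡ 25
25 · 25 = 625 ≡ 37
37 · 37 = 1369 ≡ 25
25 · 37 = 925 ≡ 1

1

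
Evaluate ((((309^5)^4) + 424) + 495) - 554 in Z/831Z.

344

(309)^5 ≡ 591 (mod 831)
(591)^4 ≡ 810 (mod 831)
810 + 424 = 1234 ≡ 403 (mod 831)
403 + 495 = 898 ≡ 67 (mod 831)
67 - 554 = -487 ≡ 344 (mod 831)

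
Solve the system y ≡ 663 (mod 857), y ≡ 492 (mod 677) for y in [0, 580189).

202915

857⁻¹ mod 677: 857*252 ≡ 1 (mod 677), so 857⁻¹ ≡ 252.
y = 663 + 857*((492 − 663)*252 mod 677) = 663 + 857*236 = 202915.
Check: 202915 mod 857 = 663, 202915 mod 677 = 492. ✓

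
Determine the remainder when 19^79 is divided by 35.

Using repeated squaring:
79 in binary is 1001111, i.e. 79 = 64 + 8 + 4 + 2 + 1.
19^1 ≡ 19 (mod 35)
19^2 ≡ 19^2 = 361 ≡ 11 (mod 35)
19^4 ≡ 11^2 = 121 ≡ 16 (mod 35)
19^8 ≡ 16^2 = 256 ≡ 11 (mod 35)
19^16 ≡ 11^2 = 121 ≡ 16 (mod 35)
19^32 ≡ 16^2 = 256 ≡ 11 (mod 35)
19^64 ≡ 11^2 = 121 ≡ 16 (mod 35)
19^79 = 19^64 * 19^8 * 19^4 * 19^2 * 19^1 ≡ 16 * 11 * 16 * 11 * 19 (mod 35).
Accumulate the product:
16 * 11 = 176 ≡ 1
1 * 16 = 16
16 * 11 = 176 ≡ 1
1 * 19 = 19

19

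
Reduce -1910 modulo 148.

-1910 = -13×148 + 14, so -1910 ≡ 14 (mod 148).

14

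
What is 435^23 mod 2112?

1371

Using repeated squaring:
23 in binary is 10111, i.e. 23 = 16 + 4 + 2 + 1.
435^1 ≡ 435 (mod 2112)
435^2 ≡ 435^2 = 189225 ≡ 1257 (mod 2112)
435^4 ≡ 1257^2 = 1580049 ≡ 273 (mod 2112)
435^8 ≡ 273^2 = 74529 ≡ 609 (mod 2112)
435^16 ≡ 609^2 = 370881 ≡ 1281 (mod 2112)
435^23 = 435^16 · 435^4 · 435^2 · 435^1 ≡ 1281 · 273 · 1257 · 435 (mod 2112).
Accumulate the product:
1281 · 273 = 349713 ≡ 1233
1233 · 1257 = 1549881 ≡ 1785
1785 · 435 = 776475 ≡ 1371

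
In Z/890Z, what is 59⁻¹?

890 = 15·59 + 5
59 = 11·5 + 4
5 = 1·4 + 1
4 = 4·1 + 0
gcd(59, 890) = 1, so the inverse exists.
Back-substitute for 1:
1 = 1·5 − 1·4
  = −1·59 + 12·5
  = 12·890 − 181·59
So 59⁻¹ ≡ −181 ≡ 709 (mod 890).

709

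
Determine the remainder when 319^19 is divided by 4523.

19 in binary is 10011, i.e. 19 = 16 + 2 + 1.
319^1 ≡ 319 (mod 4523)
319^2 ≡ 319^2 = 101761 ≡ 2255 (mod 4523)
319^4 ≡ 2255^2 = 5085025 ≡ 1173 (mod 4523)
319^8 ≡ 1173^2 = 1375929 ≡ 937 (mod 4523)
319^16 ≡ 937^2 = 877969 ≡ 507 (mod 4523)
319^19 = 319^16 · 319^2 · 319^1 ≡ 507 · 2255 · 319 (mod 4523).
Accumulate the product:
507 · 2255 = 1143285 ≡ 3489
3489 · 319 = 1112991 ≡ 333

333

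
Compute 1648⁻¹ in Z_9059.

907

Run the extended Euclidean algorithm:
9059 = 5×1648 + 819
1648 = 2×819 + 10
819 = 81×10 + 9
10 = 1×9 + 1
9 = 9×1 + 0
gcd(1648, 9059) = 1, so the inverse exists.
Bézout: 1 = −165×9059 + 907×1648.
So 1648⁻¹ ≡ 907 (mod 9059).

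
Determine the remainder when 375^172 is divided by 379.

172 in binary is 10101100, i.e. 172 = 128 + 32 + 8 + 4.
375^1 ≡ 375 (mod 379)
375^2 ≡ 375^2 = 140625 ≡ 16 (mod 379)
375^4 ≡ 16^2 = 256 (mod 379)
375^8 ≡ 256^2 = 65536 ≡ 348 (mod 379)
375^16 ≡ 348^2 = 121104 ≡ 203 (mod 379)
375^32 ≡ 203^2 = 41209 ≡ 277 (mod 379)
375^64 ≡ 277^2 = 76729 ≡ 171 (mod 379)
375^128 ≡ 171^2 = 29241 ≡ 58 (mod 379)
375^172 = 375^128 · 375^32 · 375^8 · 375^4 ≡ 58 · 277 · 348 · 256 (mod 379).
Accumulate the product:
58 · 277 = 16066 ≡ 148
148 · 348 = 51504 ≡ 339
339 · 256 = 86784 ≡ 372

372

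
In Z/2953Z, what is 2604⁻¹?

2953 = 1×2604 + 349
2604 = 7×349 + 161
349 = 2×161 + 27
161 = 5×27 + 26
27 = 1×26 + 1
26 = 26×1 + 0
gcd(2604, 2953) = 1, so the inverse exists.
Back-substitute for 1:
1 = 1×27 − 1×26
  = −1×161 + 6×27
  = 6×349 − 13×161
  = −13×2604 + 97×349
  = 97×2953 − 110×2604
So 2604⁻¹ ≡ −110 ≡ 2843 (mod 2953).

2843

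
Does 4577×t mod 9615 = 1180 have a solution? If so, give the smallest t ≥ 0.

gcd(4577, 9615) = 1, so a unique solution mod 9615 exists.
4577⁻¹ ≡ 9323 (mod 9615).
t ≡ 9323×1180 ≡ 1580 (mod 9615).

1580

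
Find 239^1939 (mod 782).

1939 in binary is 11110010011, i.e. 1939 = 1024 + 512 + 256 + 128 + 16 + 2 + 1.
239^1 ≡ 239 (mod 782)
239^2 ≡ 239^2 = 57121 ≡ 35 (mod 782)
239^4 ≡ 35^2 = 1225 ≡ 443 (mod 782)
239^8 ≡ 443^2 = 196249 ≡ 749 (mod 782)
239^16 ≡ 749^2 = 561001 ≡ 307 (mod 782)
239^32 ≡ 307^2 = 94249 ≡ 409 (mod 782)
239^64 ≡ 409^2 = 167281 ≡ 715 (mod 782)
239^128 ≡ 715^2 = 511225 ≡ 579 (mod 782)
239^256 ≡ 579^2 = 335241 ≡ 545 (mod 782)
239^512 ≡ 545^2 = 297025 ≡ 647 (mod 782)
239^1024 ≡ 647^2 = 418609 ≡ 239 (mod 782)
239^1939 = 239^1024 × 239^512 × 239^256 × 239^128 × 239^16 × 239^2 × 239^1 ≡ 239 × 647 × 545 × 579 × 307 × 35 × 239 (mod 782).
Accumulate the product:
239 × 647 = 154633 ≡ 579
579 × 545 = 315555 ≡ 409
409 × 579 = 236811 ≡ 647
647 × 307 = 198629 ≡ 1
1 × 35 = 35
35 × 239 = 8365 ≡ 545

545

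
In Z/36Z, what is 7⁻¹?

31

Run the extended Euclidean algorithm:
36 = 5·7 + 1
7 = 7·1 + 0
gcd(7, 36) = 1, so the inverse exists.
Back-substitute for 1:
1 = 1·36 − 5·7
So 7⁻¹ ≡ −5 ≡ 31 (mod 36).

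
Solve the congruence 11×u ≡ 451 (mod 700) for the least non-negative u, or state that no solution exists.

gcd(11, 700) = 1, so a unique solution mod 700 exists.
11⁻¹ ≡ 191 (mod 700).
u ≡ 191×451 ≡ 41 (mod 700).

41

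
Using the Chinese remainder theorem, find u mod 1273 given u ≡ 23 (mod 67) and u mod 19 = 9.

67⁻¹ mod 19: 67·2 ≡ 1 (mod 19), so 67⁻¹ ≡ 2.
u = 23 + 67·((9 − 23)·2 mod 19) = 23 + 67·10 = 693.

693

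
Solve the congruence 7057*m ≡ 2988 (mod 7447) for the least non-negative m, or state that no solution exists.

2742

gcd(7057, 7447) = 1, so a unique solution mod 7447 exists.
7057⁻¹ ≡ 4831 (mod 7447).
m ≡ 4831*2988 ≡ 2742 (mod 7447).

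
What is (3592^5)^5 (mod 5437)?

2039

(3592)^5 ≡ 3760 (mod 5437)
(3760)^5 ≡ 2039 (mod 5437)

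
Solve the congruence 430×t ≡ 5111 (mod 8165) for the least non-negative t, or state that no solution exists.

no solution

gcd(430, 8165) = 5, and 5 does not divide 5111.
So the congruence has no solution.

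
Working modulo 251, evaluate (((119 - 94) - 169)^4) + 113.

119 - 94 = 25
25 - 169 = -144 ≡ 107 (mod 251)
(107)^4 ≡ 122 (mod 251)
122 + 113 = 235

235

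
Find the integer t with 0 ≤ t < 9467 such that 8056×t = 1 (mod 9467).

Run the extended Euclidean algorithm:
9467 = 1·8056 + 1411
8056 = 5·1411 + 1001
1411 = 1·1001 + 410
1001 = 2·410 + 181
410 = 2·181 + 48
181 = 3·48 + 37
48 = 1·37 + 11
37 = 3·11 + 4
11 = 2·4 + 3
4 = 1·3 + 1
3 = 3·1 + 0
gcd(8056, 9467) = 1, so the inverse exists.
Bézout: 1 = −2181·9467 + 2563·8056.
So 8056⁻¹ ≡ 2563 (mod 9467).

2563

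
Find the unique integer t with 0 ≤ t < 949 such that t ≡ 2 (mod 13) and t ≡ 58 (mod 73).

496

13⁻¹ mod 73: 13*45 ≡ 1 (mod 73), so 13⁻¹ ≡ 45.
t = 2 + 13*((58 − 2)*45 mod 73) = 2 + 13*38 = 496.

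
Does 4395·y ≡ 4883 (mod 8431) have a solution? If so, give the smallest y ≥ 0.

gcd(4395, 8431) = 1, so a unique solution mod 8431 exists.
4395⁻¹ ≡ 775 (mod 8431).
y ≡ 775·4883 ≡ 7237 (mod 8431).

7237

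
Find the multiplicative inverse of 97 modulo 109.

9

Apply the Euclidean algorithm and back-substitute:
109 = 1·97 + 12
97 = 8·12 + 1
12 = 12·1 + 0
gcd(97, 109) = 1, so the inverse exists.
Back-substitute for 1:
1 = 1·97 − 8·12
  = −8·109 + 9·97
So 97⁻¹ ≡ 9 (mod 109).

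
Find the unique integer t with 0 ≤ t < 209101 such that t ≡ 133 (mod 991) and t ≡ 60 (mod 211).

991⁻¹ mod 211: 991×89 ≡ 1 (mod 211), so 991⁻¹ ≡ 89.
t = 133 + 991×((60 − 133)×89 mod 211) = 133 + 991×44 = 43737.

43737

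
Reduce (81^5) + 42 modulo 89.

(81)^5 ≡ 73 (mod 89)
73 + 42 = 115 ≡ 26 (mod 89)

26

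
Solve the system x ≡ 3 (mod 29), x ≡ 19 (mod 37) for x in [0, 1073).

29⁻¹ mod 37: 29×23 ≡ 1 (mod 37), so 29⁻¹ ≡ 23.
x = 3 + 29×((19 − 3)×23 mod 37) = 3 + 29×35 = 1018.

1018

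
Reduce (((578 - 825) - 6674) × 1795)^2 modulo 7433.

1486

578 - 825 = -247 ≡ 7186 (mod 7433)
7186 - 6674 = 512
512 × 1795 = 919040 ≡ 4781 (mod 7433)
(4781)^2 ≡ 1486 (mod 7433)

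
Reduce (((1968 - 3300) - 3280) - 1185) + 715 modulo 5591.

1968 - 3300 = -1332 ≡ 4259 (mod 5591)
4259 - 3280 = 979
979 - 1185 = -206 ≡ 5385 (mod 5591)
5385 + 715 = 6100 ≡ 509 (mod 5591)

509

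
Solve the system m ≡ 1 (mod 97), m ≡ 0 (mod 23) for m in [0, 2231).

97⁻¹ mod 23: 97×14 ≡ 1 (mod 23), so 97⁻¹ ≡ 14.
m = 1 + 97×((0 − 1)×14 mod 23) = 1 + 97×9 = 874.
Check: 874 mod 97 = 1, 874 mod 23 = 0. ✓

874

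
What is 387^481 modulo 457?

387^1 ≡ 387 (mod 457)
387^2 ≡ 387^2 = 149769 ≡ 330 (mod 457)
387^4 ≡ 330^2 = 108900 ≡ 134 (mod 457)
387^8 ≡ 134^2 = 17956 ≡ 133 (mod 457)
387^16 ≡ 133^2 = 17689 ≡ 323 (mod 457)
387^32 ≡ 323^2 = 104329 ≡ 133 (mod 457)
387^64 ≡ 133^2 = 17689 ≡ 323 (mod 457)
387^128 ≡ 323^2 = 104329 ≡ 133 (mod 457)
387^256 ≡ 133^2 = 17689 ≡ 323 (mod 457)
387^481 = 387^256 * 387^128 * 387^64 * 387^32 * 387^1 ≡ 323 * 133 * 323 * 133 * 387 (mod 457).
Accumulate the product:
323 * 133 = 42959 ≡ 1
1 * 323 = 323
323 * 133 = 42959 ≡ 1
1 * 387 = 387

387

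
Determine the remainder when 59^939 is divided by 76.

59^1 ≡ 59 (mod 76)
59^2 ≡ 59^2 = 3481 ≡ 61 (mod 76)
59^4 ≡ 61^2 = 3721 ≡ 73 (mod 76)
59^8 ≡ 73^2 = 5329 ≡ 9 (mod 76)
59^16 ≡ 9^2 = 81 ≡ 5 (mod 76)
59^32 ≡ 5^2 = 25 (mod 76)
59^64 ≡ 25^2 = 625 ≡ 17 (mod 76)
59^128 ≡ 17^2 = 289 ≡ 61 (mod 76)
59^256 ≡ 61^2 = 3721 ≡ 73 (mod 76)
59^512 ≡ 73^2 = 5329 ≡ 9 (mod 76)
59^939 = 59^512 · 59^256 · 59^128 · 59^32 · 59^8 · 59^2 · 59^1 ≡ 9 · 73 · 61 · 25 · 9 · 61 · 59 (mod 76).
Accumulate the product:
9 · 73 = 657 ≡ 49
49 · 61 = 2989 ≡ 25
25 · 25 = 625 ≡ 17
17 · 9 = 153 ≡ 1
1 · 61 = 61
61 · 59 = 3599 ≡ 27

27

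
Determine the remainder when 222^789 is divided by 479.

177

789 in binary is 1100010101, i.e. 789 = 512 + 256 + 16 + 4 + 1.
222^1 ≡ 222 (mod 479)
222^2 ≡ 222^2 = 49284 ≡ 426 (mod 479)
222^4 ≡ 426^2 = 181476 ≡ 414 (mod 479)
222^8 ≡ 414^2 = 171396 ≡ 393 (mod 479)
222^16 ≡ 393^2 = 154449 ≡ 211 (mod 479)
222^32 ≡ 211^2 = 44521 ≡ 453 (mod 479)
222^64 ≡ 453^2 = 205209 ≡ 197 (mod 479)
222^128 ≡ 197^2 = 38809 ≡ 10 (mod 479)
222^256 ≡ 10^2 = 100 (mod 479)
222^512 ≡ 100^2 = 10000 ≡ 420 (mod 479)
222^789 = 222^512 × 222^256 × 222^16 × 222^4 × 222^1 ≡ 420 × 100 × 211 × 414 × 222 (mod 479).
Accumulate the product:
420 × 100 = 42000 ≡ 327
327 × 211 = 68997 ≡ 21
21 × 414 = 8694 ≡ 72
72 × 222 = 15984 ≡ 177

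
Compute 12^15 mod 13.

12

15 in binary is 1111, i.e. 15 = 8 + 4 + 2 + 1.
12^1 ≡ 12 (mod 13)
12^2 ≡ 12^2 = 144 ≡ 1 (mod 13)
12^4 ≡ 1^2 = 1 (mod 13)
12^8 ≡ 1^2 = 1 (mod 13)
12^15 = 12^8 * 12^4 * 12^2 * 12^1 ≡ 1 * 1 * 1 * 12 (mod 13).
Accumulate the product:
1 * 1 = 1
1 * 1 = 1
1 * 12 = 12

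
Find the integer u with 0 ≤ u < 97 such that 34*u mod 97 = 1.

20

97 = 2×34 + 29
34 = 1×29 + 5
29 = 5×5 + 4
5 = 1×4 + 1
4 = 4×1 + 0
gcd(34, 97) = 1, so the inverse exists.
Bézout: 1 = −7×97 + 20×34.
So 34⁻¹ ≡ 20 (mod 97).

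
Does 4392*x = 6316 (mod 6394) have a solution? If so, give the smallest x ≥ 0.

gcd(4392, 6394) = 2, and 2 | 6316, so solutions exist.
Divide through by 2: 2196*x = 3158 (mod 3197).
2196⁻¹ ≡ 412 (mod 3197).
x ≡ 412*3158 ≡ 3114 (mod 3197).
The smallest non-negative solution is x = 3114.

3114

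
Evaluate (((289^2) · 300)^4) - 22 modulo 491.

11

(289)^2 ≡ 51 (mod 491)
51 · 300 = 15300 ≡ 79 (mod 491)
(79)^4 ≡ 33 (mod 491)
33 - 22 = 11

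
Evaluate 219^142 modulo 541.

Compute successive squares:
219^1 ≡ 219 (mod 541)
219^2 ≡ 219^2 = 47961 ≡ 353 (mod 541)
219^4 ≡ 353^2 = 124609 ≡ 179 (mod 541)
219^8 ≡ 179^2 = 32041 ≡ 122 (mod 541)
219^16 ≡ 122^2 = 14884 ≡ 277 (mod 541)
219^32 ≡ 277^2 = 76729 ≡ 448 (mod 541)
219^64 ≡ 448^2 = 200704 ≡ 534 (mod 541)
219^128 ≡ 534^2 = 285156 ≡ 49 (mod 541)
219^142 = 219^128 × 219^8 × 219^4 × 219^2 ≡ 49 × 122 × 179 × 353 (mod 541).
Accumulate the product:
49 × 122 = 5978 ≡ 27
27 × 179 = 4833 ≡ 505
505 × 353 = 178265 ≡ 276

276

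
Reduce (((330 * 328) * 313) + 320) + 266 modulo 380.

46

330 * 328 = 108240 ≡ 320 (mod 380)
320 * 313 = 100160 ≡ 220 (mod 380)
220 + 320 = 540 ≡ 160 (mod 380)
160 + 266 = 426 ≡ 46 (mod 380)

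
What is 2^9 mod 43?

By square-and-multiply:
9 in binary is 1001, i.e. 9 = 8 + 1.
2^1 ≡ 2 (mod 43)
2^2 ≡ 2^2 = 4 (mod 43)
2^4 ≡ 4^2 = 16 (mod 43)
2^8 ≡ 16^2 = 256 ≡ 41 (mod 43)
2^9 = 2^8 × 2^1 ≡ 41 × 2 (mod 43).
41 × 2 = 82 ≡ 39 (mod 43).

39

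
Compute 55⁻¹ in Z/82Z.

3

Run the extended Euclidean algorithm:
82 = 1·55 + 27
55 = 2·27 + 1
27 = 27·1 + 0
gcd(55, 82) = 1, so the inverse exists.
Bézout: 1 = −2·82 + 3·55.
So 55⁻¹ ≡ 3 (mod 82).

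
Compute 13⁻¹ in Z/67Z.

67 = 5×13 + 2
13 = 6×2 + 1
2 = 2×1 + 0
gcd(13, 67) = 1, so the inverse exists.
Bézout: 1 = −6×67 + 31×13.
So 13⁻¹ ≡ 31 (mod 67).

31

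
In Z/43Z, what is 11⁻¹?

Run the extended Euclidean algorithm:
43 = 3·11 + 10
11 = 1·10 + 1
10 = 10·1 + 0
gcd(11, 43) = 1, so the inverse exists.
Bézout: 1 = −1·43 + 4·11.
So 11⁻¹ ≡ 4 (mod 43).

4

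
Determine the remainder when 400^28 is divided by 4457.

400^1 ≡ 400 (mod 4457)
400^2 ≡ 400^2 = 160000 ≡ 4005 (mod 4457)
400^4 ≡ 4005^2 = 16040025 ≡ 3739 (mod 4457)
400^8 ≡ 3739^2 = 13980121 ≡ 2969 (mod 4457)
400^16 ≡ 2969^2 = 8814961 ≡ 3472 (mod 4457)
400^28 = 400^16 × 400^8 × 400^4 ≡ 3472 × 2969 × 3739 (mod 4457).
Accumulate the product:
3472 × 2969 = 10308368 ≡ 3784
3784 × 3739 = 14148376 ≡ 1858

1858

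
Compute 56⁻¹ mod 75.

By the extended Euclidean algorithm:
75 = 1·56 + 19
56 = 2·19 + 18
19 = 1·18 + 1
18 = 18·1 + 0
gcd(56, 75) = 1, so the inverse exists.
Bézout: 1 = 3·75 − 4·56.
So 56⁻¹ ≡ −4 ≡ 71 (mod 75).

71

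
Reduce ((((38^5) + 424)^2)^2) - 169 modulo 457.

154

(38)^5 ≡ 51 (mod 457)
51 + 424 = 475 ≡ 18 (mod 457)
(18)^2 ≡ 324 (mod 457)
(324)^2 ≡ 323 (mod 457)
323 - 169 = 154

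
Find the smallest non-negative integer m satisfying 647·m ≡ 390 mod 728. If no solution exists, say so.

gcd(647, 728) = 1, so a unique solution mod 728 exists.
647⁻¹ ≡ 719 (mod 728).
m ≡ 719·390 ≡ 130 (mod 728).

130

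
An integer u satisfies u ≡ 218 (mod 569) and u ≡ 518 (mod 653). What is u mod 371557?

104345

569⁻¹ mod 653: 569×412 ≡ 1 (mod 653), so 569⁻¹ ≡ 412.
u = 218 + 569×((518 − 218)×412 mod 653) = 218 + 569×183 = 104345.
Check: 104345 mod 569 = 218, 104345 mod 653 = 518. ✓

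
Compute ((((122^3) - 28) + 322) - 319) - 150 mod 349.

175

(122)^3 ≡ 1 (mod 349)
1 - 28 = -27 ≡ 322 (mod 349)
322 + 322 = 644 ≡ 295 (mod 349)
295 - 319 = -24 ≡ 325 (mod 349)
325 - 150 = 175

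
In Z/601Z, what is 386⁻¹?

By the extended Euclidean algorithm:
601 = 1×386 + 215
386 = 1×215 + 171
215 = 1×171 + 44
171 = 3×44 + 39
44 = 1×39 + 5
39 = 7×5 + 4
5 = 1×4 + 1
4 = 4×1 + 0
gcd(386, 601) = 1, so the inverse exists.
Back-substitute for 1:
1 = 1×5 − 1×4
  = −1×39 + 8×5
  = 8×44 − 9×39
  = −9×171 + 35×44
  = 35×215 − 44×171
  = −44×386 + 79×215
  = 79×601 − 123×386
So 386⁻¹ ≡ −123 ≡ 478 (mod 601).

478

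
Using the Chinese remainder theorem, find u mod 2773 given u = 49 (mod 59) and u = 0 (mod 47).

2350

59⁻¹ mod 47: 59*4 ≡ 1 (mod 47), so 59⁻¹ ≡ 4.
u = 49 + 59*((0 − 49)*4 mod 47) = 49 + 59*39 = 2350.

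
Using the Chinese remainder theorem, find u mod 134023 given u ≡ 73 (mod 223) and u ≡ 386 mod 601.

13007

223⁻¹ mod 601: 223·221 ≡ 1 (mod 601), so 223⁻¹ ≡ 221.
u = 73 + 223·((386 − 73)·221 mod 601) = 73 + 223·58 = 13007.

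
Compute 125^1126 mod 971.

1126 in binary is 10001100110, i.e. 1126 = 1024 + 64 + 32 + 4 + 2.
125^1 ≡ 125 (mod 971)
125^2 ≡ 125^2 = 15625 ≡ 89 (mod 971)
125^4 ≡ 89^2 = 7921 ≡ 153 (mod 971)
125^8 ≡ 153^2 = 23409 ≡ 105 (mod 971)
125^16 ≡ 105^2 = 11025 ≡ 344 (mod 971)
125^32 ≡ 344^2 = 118336 ≡ 845 (mod 971)
125^64 ≡ 845^2 = 714025 ≡ 340 (mod 971)
125^128 ≡ 340^2 = 115600 ≡ 51 (mod 971)
125^256 ≡ 51^2 = 2601 ≡ 659 (mod 971)
125^512 ≡ 659^2 = 434281 ≡ 244 (mod 971)
125^1024 ≡ 244^2 = 59536 ≡ 305 (mod 971)
125^1126 = 125^1024 × 125^64 × 125^32 × 125^4 × 125^2 ≡ 305 × 340 × 845 × 153 × 89 (mod 971).
Accumulate the product:
305 × 340 = 103700 ≡ 774
774 × 845 = 654030 ≡ 547
547 × 153 = 83691 ≡ 185
185 × 89 = 16465 ≡ 929

929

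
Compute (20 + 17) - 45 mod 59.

20 + 17 = 37
37 - 45 = -8 ≡ 51 (mod 59)

51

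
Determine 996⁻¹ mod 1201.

By the extended Euclidean algorithm:
1201 = 1×996 + 205
996 = 4×205 + 176
205 = 1×176 + 29
176 = 6×29 + 2
29 = 14×2 + 1
2 = 2×1 + 0
gcd(996, 1201) = 1, so the inverse exists.
Back-substitute for 1:
1 = 1×29 − 14×2
  = −14×176 + 85×29
  = 85×205 − 99×176
  = −99×996 + 481×205
  = 481×1201 − 580×996
So 996⁻¹ ≡ −580 ≡ 621 (mod 1201).

621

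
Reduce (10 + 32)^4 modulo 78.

42

10 + 32 = 42
(42)^4 ≡ 42 (mod 78)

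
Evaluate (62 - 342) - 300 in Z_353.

62 - 342 = -280 ≡ 73 (mod 353)
73 - 300 = -227 ≡ 126 (mod 353)

126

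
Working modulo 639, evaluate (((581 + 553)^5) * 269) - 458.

581 + 553 = 1134 ≡ 495 (mod 639)
(495)^5 ≡ 252 (mod 639)
252 * 269 = 67788 ≡ 54 (mod 639)
54 - 458 = -404 ≡ 235 (mod 639)

235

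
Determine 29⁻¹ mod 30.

29

Run the extended Euclidean algorithm:
30 = 1×29 + 1
29 = 29×1 + 0
gcd(29, 30) = 1, so the inverse exists.
Back-substitute for 1:
1 = 1×30 − 1×29
So 29⁻¹ ≡ −1 ≡ 29 (mod 30).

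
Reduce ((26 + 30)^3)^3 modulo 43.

26 + 30 = 56 ≡ 13 (mod 43)
(13)^3 ≡ 4 (mod 43)
(4)^3 ≡ 21 (mod 43)

21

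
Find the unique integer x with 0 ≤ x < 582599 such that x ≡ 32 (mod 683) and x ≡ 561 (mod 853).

213811

683⁻¹ mod 853: 683·286 ≡ 1 (mod 853), so 683⁻¹ ≡ 286.
x = 32 + 683·((561 − 32)·286 mod 853) = 32 + 683·313 = 213811.
Check: 213811 mod 683 = 32, 213811 mod 853 = 561. ✓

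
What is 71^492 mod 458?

121

By square-and-multiply:
492 in binary is 111101100, i.e. 492 = 256 + 128 + 64 + 32 + 8 + 4.
71^1 ≡ 71 (mod 458)
71^2 ≡ 71^2 = 5041 ≡ 3 (mod 458)
71^4 ≡ 3^2 = 9 (mod 458)
71^8 ≡ 9^2 = 81 (mod 458)
71^16 ≡ 81^2 = 6561 ≡ 149 (mod 458)
71^32 ≡ 149^2 = 22201 ≡ 217 (mod 458)
71^64 ≡ 217^2 = 47089 ≡ 373 (mod 458)
71^128 ≡ 373^2 = 139129 ≡ 355 (mod 458)
71^256 ≡ 355^2 = 126025 ≡ 75 (mod 458)
71^492 = 71^256 * 71^128 * 71^64 * 71^32 * 71^8 * 71^4 ≡ 75 * 355 * 373 * 217 * 81 * 9 (mod 458).
Accumulate the product:
75 * 355 = 26625 ≡ 61
61 * 373 = 22753 ≡ 311
311 * 217 = 67487 ≡ 161
161 * 81 = 13041 ≡ 217
217 * 9 = 1953 ≡ 121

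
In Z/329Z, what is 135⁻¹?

329 = 2·135 + 59
135 = 2·59 + 17
59 = 3·17 + 8
17 = 2·8 + 1
8 = 8·1 + 0
gcd(135, 329) = 1, so the inverse exists.
Back-substitute for 1:
1 = 1·17 − 2·8
  = −2·59 + 7·17
  = 7·135 − 16·59
  = −16·329 + 39·135
So 135⁻¹ ≡ 39 (mod 329).

39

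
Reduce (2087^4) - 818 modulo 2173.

(2087)^4 ≡ 2060 (mod 2173)
2060 - 818 = 1242

1242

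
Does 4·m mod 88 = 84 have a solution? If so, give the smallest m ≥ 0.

gcd(4, 88) = 4, and 4 | 84, so solutions exist.
Divide through by 4: 1·m ≡ 21 mod 22.
1⁻¹ ≡ 1 (mod 22).
m ≡ 1·21 ≡ 21 (mod 22).
The smallest non-negative solution is m = 21.

21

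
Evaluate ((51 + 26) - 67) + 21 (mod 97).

51 + 26 = 77
77 - 67 = 10
10 + 21 = 31

31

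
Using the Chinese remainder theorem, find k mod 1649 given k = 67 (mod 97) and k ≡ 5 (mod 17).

940

97⁻¹ mod 17: 97*10 ≡ 1 (mod 17), so 97⁻¹ ≡ 10.
k = 67 + 97*((5 − 67)*10 mod 17) = 67 + 97*9 = 940.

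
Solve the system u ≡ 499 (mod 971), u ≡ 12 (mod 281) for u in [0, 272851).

971⁻¹ mod 281: 971×191 ≡ 1 (mod 281), so 971⁻¹ ≡ 191.
u = 499 + 971×((12 − 499)×191 mod 281) = 499 + 971×275 = 267524.
Check: 267524 mod 971 = 499, 267524 mod 281 = 12. ✓

267524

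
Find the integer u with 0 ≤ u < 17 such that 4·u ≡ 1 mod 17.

Run the extended Euclidean algorithm:
17 = 4*4 + 1
4 = 4*1 + 0
gcd(4, 17) = 1, so the inverse exists.
Back-substitute for 1:
1 = 1*17 − 4*4
So 4⁻¹ ≡ −4 ≡ 13 (mod 17).

13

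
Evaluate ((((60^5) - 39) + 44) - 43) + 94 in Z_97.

41

(60)^5 ≡ 82 (mod 97)
82 - 39 = 43
43 + 44 = 87
87 - 43 = 44
44 + 94 = 138 ≡ 41 (mod 97)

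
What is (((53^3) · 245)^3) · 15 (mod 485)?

(53)^3 ≡ 467 (mod 485)
467 · 245 = 114415 ≡ 440 (mod 485)
(440)^3 ≡ 55 (mod 485)
55 · 15 = 825 ≡ 340 (mod 485)

340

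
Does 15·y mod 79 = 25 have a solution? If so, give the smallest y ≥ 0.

28

gcd(15, 79) = 1, so a unique solution mod 79 exists.
15⁻¹ ≡ 58 (mod 79).
y ≡ 58·25 ≡ 28 (mod 79).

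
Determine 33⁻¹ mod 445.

Apply the Euclidean algorithm and back-substitute:
445 = 13*33 + 16
33 = 2*16 + 1
16 = 16*1 + 0
gcd(33, 445) = 1, so the inverse exists.
Bézout: 1 = −2*445 + 27*33.
So 33⁻¹ ≡ 27 (mod 445).

27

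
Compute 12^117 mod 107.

40

12^1 ≡ 12 (mod 107)
12^2 ≡ 12^2 = 144 ≡ 37 (mod 107)
12^4 ≡ 37^2 = 1369 ≡ 85 (mod 107)
12^8 ≡ 85^2 = 7225 ≡ 56 (mod 107)
12^16 ≡ 56^2 = 3136 ≡ 33 (mod 107)
12^32 ≡ 33^2 = 1089 ≡ 19 (mod 107)
12^64 ≡ 19^2 = 361 ≡ 40 (mod 107)
12^117 = 12^64 × 12^32 × 12^16 × 12^4 × 12^1 ≡ 40 × 19 × 33 × 85 × 12 (mod 107).
Accumulate the product:
40 × 19 = 760 ≡ 11
11 × 33 = 363 ≡ 42
42 × 85 = 3570 ≡ 39
39 × 12 = 468 ≡ 40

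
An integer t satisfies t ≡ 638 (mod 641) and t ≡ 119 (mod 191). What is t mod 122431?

641⁻¹ mod 191: 641*59 ≡ 1 (mod 191), so 641⁻¹ ≡ 59.
t = 638 + 641*((119 − 638)*59 mod 191) = 638 + 641*130 = 83968.

83968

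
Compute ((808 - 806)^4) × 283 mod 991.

808 - 806 = 2
(2)^4 ≡ 16 (mod 991)
16 × 283 = 4528 ≡ 564 (mod 991)

564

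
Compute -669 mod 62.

13

-669 = -11*62 + 13, so -669 ≡ 13 (mod 62).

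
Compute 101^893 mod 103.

65

Using repeated squaring:
893 in binary is 1101111101, i.e. 893 = 512 + 256 + 64 + 32 + 16 + 8 + 4 + 1.
101^1 ≡ 101 (mod 103)
101^2 ≡ 101^2 = 10201 ≡ 4 (mod 103)
101^4 ≡ 4^2 = 16 (mod 103)
101^8 ≡ 16^2 = 256 ≡ 50 (mod 103)
101^16 ≡ 50^2 = 2500 ≡ 28 (mod 103)
101^32 ≡ 28^2 = 784 ≡ 63 (mod 103)
101^64 ≡ 63^2 = 3969 ≡ 55 (mod 103)
101^128 ≡ 55^2 = 3025 ≡ 38 (mod 103)
101^256 ≡ 38^2 = 1444 ≡ 2 (mod 103)
101^512 ≡ 2^2 = 4 (mod 103)
101^893 = 101^512 · 101^256 · 101^64 · 101^32 · 101^16 · 101^8 · 101^4 · 101^1 ≡ 4 · 2 · 55 · 63 · 28 · 50 · 16 · 101 (mod 103).
Accumulate the product:
4 · 2 = 8
8 · 55 = 440 ≡ 28
28 · 63 = 1764 ≡ 13
13 · 28 = 364 ≡ 55
55 · 50 = 2750 ≡ 72
72 · 16 = 1152 ≡ 19
19 · 101 = 1919 ≡ 65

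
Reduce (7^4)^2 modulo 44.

(7)^4 ≡ 25 (mod 44)
(25)^2 ≡ 9 (mod 44)

9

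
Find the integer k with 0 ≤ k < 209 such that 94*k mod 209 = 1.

209 = 2*94 + 21
94 = 4*21 + 10
21 = 2*10 + 1
10 = 10*1 + 0
gcd(94, 209) = 1, so the inverse exists.
Bézout: 1 = 9*209 − 20*94.
So 94⁻¹ ≡ −20 ≡ 189 (mod 209).

189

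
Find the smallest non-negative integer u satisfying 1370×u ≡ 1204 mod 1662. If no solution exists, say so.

gcd(1370, 1662) = 2, and 2 | 1204, so solutions exist.
Divide through by 2: 685×u mod 831 = 602.
685⁻¹ ≡ 757 (mod 831).
u ≡ 757×602 ≡ 326 (mod 831).
The smallest non-negative solution is u = 326.

326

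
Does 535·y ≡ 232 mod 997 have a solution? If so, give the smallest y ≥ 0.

gcd(535, 997) = 1, so a unique solution mod 997 exists.
535⁻¹ ≡ 41 (mod 997).
y ≡ 41·232 ≡ 539 (mod 997).

539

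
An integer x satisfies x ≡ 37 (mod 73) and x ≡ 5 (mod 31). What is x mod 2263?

73⁻¹ mod 31: 73·17 ≡ 1 (mod 31), so 73⁻¹ ≡ 17.
x = 37 + 73·((5 − 37)·17 mod 31) = 37 + 73·14 = 1059.

1059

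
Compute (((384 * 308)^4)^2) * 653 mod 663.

27

384 * 308 = 118272 ≡ 258 (mod 663)
(258)^4 ≡ 81 (mod 663)
(81)^2 ≡ 594 (mod 663)
594 * 653 = 387882 ≡ 27 (mod 663)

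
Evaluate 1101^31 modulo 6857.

4522

Compute successive squares:
31 in binary is 11111, i.e. 31 = 16 + 8 + 4 + 2 + 1.
1101^1 ≡ 1101 (mod 6857)
1101^2 ≡ 1101^2 = 1212201 ≡ 5369 (mod 6857)
1101^4 ≡ 5369^2 = 28826161 ≡ 6190 (mod 6857)
1101^8 ≡ 6190^2 = 38316100 ≡ 6041 (mod 6857)
1101^16 ≡ 6041^2 = 36493681 ≡ 727 (mod 6857)
1101^31 = 1101^16 * 1101^8 * 1101^4 * 1101^2 * 1101^1 ≡ 727 * 6041 * 6190 * 5369 * 1101 (mod 6857).
Accumulate the product:
727 * 6041 = 4391807 ≡ 3327
3327 * 6190 = 20594130 ≡ 2559
2559 * 5369 = 13739271 ≡ 4700
4700 * 1101 = 5174700 ≡ 4522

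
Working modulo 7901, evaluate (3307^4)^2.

1172

(3307)^4 ≡ 4223 (mod 7901)
(4223)^2 ≡ 1172 (mod 7901)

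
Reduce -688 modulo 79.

23

-688 = -9×79 + 23, so -688 ≡ 23 (mod 79).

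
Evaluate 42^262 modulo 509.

262 in binary is 100000110, i.e. 262 = 256 + 4 + 2.
42^1 ≡ 42 (mod 509)
42^2 ≡ 42^2 = 1764 ≡ 237 (mod 509)
42^4 ≡ 237^2 = 56169 ≡ 179 (mod 509)
42^8 ≡ 179^2 = 32041 ≡ 483 (mod 509)
42^16 ≡ 483^2 = 233289 ≡ 167 (mod 509)
42^32 ≡ 167^2 = 27889 ≡ 403 (mod 509)
42^64 ≡ 403^2 = 162409 ≡ 38 (mod 509)
42^128 ≡ 38^2 = 1444 ≡ 426 (mod 509)
42^256 ≡ 426^2 = 181476 ≡ 272 (mod 509)
42^262 = 42^256 × 42^4 × 42^2 ≡ 272 × 179 × 237 (mod 509).
Accumulate the product:
272 × 179 = 48688 ≡ 333
333 × 237 = 78921 ≡ 26

26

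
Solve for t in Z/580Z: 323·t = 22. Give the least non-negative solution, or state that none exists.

gcd(323, 580) = 1, so a unique solution mod 580 exists.
323⁻¹ ≡ 167 (mod 580).
t ≡ 167·22 ≡ 194 (mod 580).

194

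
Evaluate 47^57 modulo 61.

1

Using repeated squaring:
57 in binary is 111001, i.e. 57 = 32 + 16 + 8 + 1.
47^1 ≡ 47 (mod 61)
47^2 ≡ 47^2 = 2209 ≡ 13 (mod 61)
47^4 ≡ 13^2 = 169 ≡ 47 (mod 61)
47^8 ≡ 47^2 = 2209 ≡ 13 (mod 61)
47^16 ≡ 13^2 = 169 ≡ 47 (mod 61)
47^32 ≡ 47^2 = 2209 ≡ 13 (mod 61)
47^57 = 47^32 * 47^16 * 47^8 * 47^1 ≡ 13 * 47 * 13 * 47 (mod 61).
Accumulate the product:
13 * 47 = 611 ≡ 1
1 * 13 = 13
13 * 47 = 611 ≡ 1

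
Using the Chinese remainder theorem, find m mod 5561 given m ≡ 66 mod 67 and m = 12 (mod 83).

5158

67⁻¹ mod 83: 67*57 ≡ 1 (mod 83), so 67⁻¹ ≡ 57.
m = 66 + 67*((12 − 66)*57 mod 83) = 66 + 67*76 = 5158.
Check: 5158 mod 67 = 66, 5158 mod 83 = 12. ✓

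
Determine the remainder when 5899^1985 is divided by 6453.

Compute successive squares:
1985 in binary is 11111000001, i.e. 1985 = 1024 + 512 + 256 + 128 + 64 + 1.
5899^1 ≡ 5899 (mod 6453)
5899^2 ≡ 5899^2 = 34798201 ≡ 3625 (mod 6453)
5899^4 ≡ 3625^2 = 13140625 ≡ 2317 (mod 6453)
5899^8 ≡ 2317^2 = 5368489 ≡ 6046 (mod 6453)
5899^16 ≡ 6046^2 = 36554116 ≡ 4324 (mod 6453)
5899^32 ≡ 4324^2 = 18696976 ≡ 2635 (mod 6453)
5899^64 ≡ 2635^2 = 6943225 ≡ 6250 (mod 6453)
5899^128 ≡ 6250^2 = 39062500 ≡ 2491 (mod 6453)
5899^256 ≡ 2491^2 = 6205081 ≡ 3748 (mod 6453)
5899^512 ≡ 3748^2 = 14047504 ≡ 5776 (mod 6453)
5899^1024 ≡ 5776^2 = 33362176 ≡ 166 (mod 6453)
5899^1985 = 5899^1024 × 5899^512 × 5899^256 × 5899^128 × 5899^64 × 5899^1 ≡ 166 × 5776 × 3748 × 2491 × 6250 × 5899 (mod 6453).
Accumulate the product:
166 × 5776 = 958816 ≡ 3772
3772 × 3748 = 14137456 ≡ 5386
5386 × 2491 = 13416526 ≡ 739
739 × 6250 = 4618750 ≡ 4855
4855 × 5899 = 28639645 ≡ 1231

1231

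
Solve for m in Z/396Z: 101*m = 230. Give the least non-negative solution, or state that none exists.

gcd(101, 396) = 1, so a unique solution mod 396 exists.
101⁻¹ ≡ 149 (mod 396).
m ≡ 149*230 ≡ 214 (mod 396).

214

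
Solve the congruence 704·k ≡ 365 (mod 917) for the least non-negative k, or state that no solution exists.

gcd(704, 917) = 1, so a unique solution mod 917 exists.
704⁻¹ ≡ 254 (mod 917).
k ≡ 254·365 ≡ 93 (mod 917).

93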